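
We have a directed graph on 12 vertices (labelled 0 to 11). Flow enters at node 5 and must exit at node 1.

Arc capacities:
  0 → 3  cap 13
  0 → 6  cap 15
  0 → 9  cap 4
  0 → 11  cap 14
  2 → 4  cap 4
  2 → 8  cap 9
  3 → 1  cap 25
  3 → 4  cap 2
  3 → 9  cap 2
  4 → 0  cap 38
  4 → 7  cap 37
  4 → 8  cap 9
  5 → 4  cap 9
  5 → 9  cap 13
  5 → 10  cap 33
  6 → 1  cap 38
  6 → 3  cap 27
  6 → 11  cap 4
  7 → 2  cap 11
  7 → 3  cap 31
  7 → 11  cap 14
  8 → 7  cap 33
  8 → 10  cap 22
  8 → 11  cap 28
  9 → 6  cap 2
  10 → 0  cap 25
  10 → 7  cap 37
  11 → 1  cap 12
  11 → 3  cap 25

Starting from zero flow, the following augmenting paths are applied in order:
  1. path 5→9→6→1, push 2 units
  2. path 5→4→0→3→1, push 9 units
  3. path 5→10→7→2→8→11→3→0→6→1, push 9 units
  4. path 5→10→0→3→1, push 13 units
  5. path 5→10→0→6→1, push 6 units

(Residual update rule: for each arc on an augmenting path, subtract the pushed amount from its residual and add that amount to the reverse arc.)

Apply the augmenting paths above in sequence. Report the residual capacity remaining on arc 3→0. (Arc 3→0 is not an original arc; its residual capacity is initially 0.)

Residual capacity of (3,0): 13

after path 1 (5→9→6→1, push 2): res(3,0)=0
after path 2 (5→4→0→3→1, push 9): res(3,0)=9
after path 3 (5→10→7→2→8→11→3→0→6→1, push 9): res(3,0)=0
after path 4 (5→10→0→3→1, push 13): res(3,0)=13
after path 5 (5→10→0→6→1, push 6): res(3,0)=13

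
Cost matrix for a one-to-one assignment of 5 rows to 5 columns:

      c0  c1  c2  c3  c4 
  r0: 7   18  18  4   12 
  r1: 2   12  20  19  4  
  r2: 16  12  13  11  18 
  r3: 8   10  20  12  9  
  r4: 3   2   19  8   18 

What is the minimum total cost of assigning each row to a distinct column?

optimal assignment: row0→col3 (cost 4), row1→col0 (cost 2), row2→col2 (cost 13), row3→col4 (cost 9), row4→col1 (cost 2)
total = 4 + 2 + 13 + 9 + 2 = 30

Minimum assignment cost: 30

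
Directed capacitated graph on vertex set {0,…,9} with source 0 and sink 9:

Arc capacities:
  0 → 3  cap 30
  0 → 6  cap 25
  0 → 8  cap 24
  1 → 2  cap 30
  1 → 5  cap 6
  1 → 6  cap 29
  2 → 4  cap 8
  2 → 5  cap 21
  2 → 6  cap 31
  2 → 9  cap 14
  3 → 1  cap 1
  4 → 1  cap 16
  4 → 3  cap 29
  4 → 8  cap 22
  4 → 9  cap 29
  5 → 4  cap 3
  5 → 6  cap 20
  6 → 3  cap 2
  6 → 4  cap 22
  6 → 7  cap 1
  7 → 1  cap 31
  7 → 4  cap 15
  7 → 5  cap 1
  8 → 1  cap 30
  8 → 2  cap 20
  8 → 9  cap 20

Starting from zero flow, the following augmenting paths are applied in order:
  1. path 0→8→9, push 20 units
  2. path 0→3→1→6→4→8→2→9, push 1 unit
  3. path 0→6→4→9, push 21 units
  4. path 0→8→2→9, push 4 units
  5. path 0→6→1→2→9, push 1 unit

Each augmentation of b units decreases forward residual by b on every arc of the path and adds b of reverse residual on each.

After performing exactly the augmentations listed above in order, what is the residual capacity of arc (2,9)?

Residual capacity of (2,9): 8

after path 1 (0→8→9, push 20): res(2,9)=14
after path 2 (0→3→1→6→4→8→2→9, push 1): res(2,9)=13
after path 3 (0→6→4→9, push 21): res(2,9)=13
after path 4 (0→8→2→9, push 4): res(2,9)=9
after path 5 (0→6→1→2→9, push 1): res(2,9)=8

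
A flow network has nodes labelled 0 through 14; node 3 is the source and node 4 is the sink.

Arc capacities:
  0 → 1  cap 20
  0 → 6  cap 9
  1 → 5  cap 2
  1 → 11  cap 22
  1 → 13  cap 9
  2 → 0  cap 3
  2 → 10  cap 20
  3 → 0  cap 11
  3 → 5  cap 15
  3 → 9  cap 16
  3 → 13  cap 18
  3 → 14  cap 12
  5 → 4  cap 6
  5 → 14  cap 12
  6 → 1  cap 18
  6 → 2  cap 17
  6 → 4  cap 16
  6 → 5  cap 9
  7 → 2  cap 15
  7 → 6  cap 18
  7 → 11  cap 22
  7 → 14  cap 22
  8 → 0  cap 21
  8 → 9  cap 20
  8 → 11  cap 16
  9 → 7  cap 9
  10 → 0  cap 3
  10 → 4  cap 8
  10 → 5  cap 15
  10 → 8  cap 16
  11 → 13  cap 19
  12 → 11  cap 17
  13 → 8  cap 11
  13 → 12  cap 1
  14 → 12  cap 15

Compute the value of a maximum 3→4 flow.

Maximum flow value: 24

augment #1: 3→5→4 bottleneck 6, total now 6
augment #2: 3→0→6→4 bottleneck 9, total now 15
augment #3: 3→9→7→6→4 bottleneck 7, total now 22
augment #4: 3→9→7→2→10→4 bottleneck 2, total now 24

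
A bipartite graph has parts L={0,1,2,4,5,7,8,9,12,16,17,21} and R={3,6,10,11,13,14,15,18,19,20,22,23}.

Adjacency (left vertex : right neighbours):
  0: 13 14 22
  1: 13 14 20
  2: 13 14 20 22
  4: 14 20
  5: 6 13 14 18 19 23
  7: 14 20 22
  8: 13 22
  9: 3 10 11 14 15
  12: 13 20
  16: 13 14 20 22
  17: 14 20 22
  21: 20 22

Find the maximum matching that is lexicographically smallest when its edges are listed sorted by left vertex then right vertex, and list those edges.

Lex-smallest maximum matching: {(0,13), (1,14), (2,20), (5,6), (7,22), (9,3)}

|M| = 6 (so the lex-smallest maximum matching has 6 edges)
process left vertices in ascending order; for each, take the smallest-labelled available neighbour that still permits 6 edges overall, or leave it unmatched if none does
lex-smallest matching: {0-13, 1-14, 2-20, 5-6, 7-22, 9-3}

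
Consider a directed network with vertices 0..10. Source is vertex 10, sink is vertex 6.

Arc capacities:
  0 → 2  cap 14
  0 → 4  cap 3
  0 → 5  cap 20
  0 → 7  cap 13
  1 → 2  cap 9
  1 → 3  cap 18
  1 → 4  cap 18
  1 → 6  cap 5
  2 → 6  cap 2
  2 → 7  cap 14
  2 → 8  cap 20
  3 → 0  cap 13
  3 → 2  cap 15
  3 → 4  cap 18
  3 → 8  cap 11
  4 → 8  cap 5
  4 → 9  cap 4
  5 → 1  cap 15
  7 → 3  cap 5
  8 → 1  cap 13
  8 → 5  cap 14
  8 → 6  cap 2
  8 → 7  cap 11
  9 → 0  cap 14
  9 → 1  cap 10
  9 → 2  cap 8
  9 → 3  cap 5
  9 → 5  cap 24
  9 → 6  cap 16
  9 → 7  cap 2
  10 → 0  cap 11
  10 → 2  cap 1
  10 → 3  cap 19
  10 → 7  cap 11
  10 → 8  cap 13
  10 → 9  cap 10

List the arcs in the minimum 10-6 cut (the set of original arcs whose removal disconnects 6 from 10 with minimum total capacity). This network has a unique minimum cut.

Min-cut arcs: {(1,6), (2,6), (4,9), (8,6), (10,9)} (total capacity 23)

augment #1: 10→2→6 push 1
augment #2: 10→8→6 push 2
augment #3: 10→9→6 push 10
augment #4: 10→0→2→6 push 1
augment #5: 10→8→1→6 push 5
augment #6: 10→0→4→9→6 push 3
augment #7: 10→3→4→9→6 push 1
max flow = 23; residual-reachable set from 10 gives S-side
cut edges (S→T): {(1,6), (2,6), (4,9), (8,6), (10,9)} total cap 23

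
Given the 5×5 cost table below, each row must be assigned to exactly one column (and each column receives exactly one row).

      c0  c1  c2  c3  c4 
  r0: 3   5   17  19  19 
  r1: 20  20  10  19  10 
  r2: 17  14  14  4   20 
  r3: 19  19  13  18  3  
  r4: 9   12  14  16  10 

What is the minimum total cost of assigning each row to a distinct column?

Minimum assignment cost: 31

optimal assignment: row0→col1 (cost 5), row1→col2 (cost 10), row2→col3 (cost 4), row3→col4 (cost 3), row4→col0 (cost 9)
total = 5 + 10 + 4 + 3 + 9 = 31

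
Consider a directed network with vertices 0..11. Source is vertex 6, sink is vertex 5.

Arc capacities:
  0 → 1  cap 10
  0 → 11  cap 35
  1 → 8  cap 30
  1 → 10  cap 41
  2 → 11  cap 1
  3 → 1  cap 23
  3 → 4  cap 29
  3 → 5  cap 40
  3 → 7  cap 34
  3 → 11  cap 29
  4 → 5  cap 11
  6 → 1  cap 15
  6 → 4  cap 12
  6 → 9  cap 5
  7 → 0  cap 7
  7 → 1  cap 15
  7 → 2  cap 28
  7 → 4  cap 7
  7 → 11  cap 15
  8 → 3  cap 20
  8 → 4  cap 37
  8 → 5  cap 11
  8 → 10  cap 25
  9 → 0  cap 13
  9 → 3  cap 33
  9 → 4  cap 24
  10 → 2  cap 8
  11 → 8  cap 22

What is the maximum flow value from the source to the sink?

Maximum flow value: 31

augment #1: 6→4→5 bottleneck 11, total now 11
augment #2: 6→1→8→5 bottleneck 11, total now 22
augment #3: 6→9→3→5 bottleneck 5, total now 27
augment #4: 6→1→8→3→5 bottleneck 4, total now 31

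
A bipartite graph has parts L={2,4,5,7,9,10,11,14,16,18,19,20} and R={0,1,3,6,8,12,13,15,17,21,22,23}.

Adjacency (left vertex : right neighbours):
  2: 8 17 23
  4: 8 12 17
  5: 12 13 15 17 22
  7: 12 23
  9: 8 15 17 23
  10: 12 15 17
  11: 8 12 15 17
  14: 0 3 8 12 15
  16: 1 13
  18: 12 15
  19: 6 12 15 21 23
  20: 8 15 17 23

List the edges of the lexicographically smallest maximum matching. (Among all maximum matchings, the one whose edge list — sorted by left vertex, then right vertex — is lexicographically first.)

Lex-smallest maximum matching: {(2,8), (4,12), (5,13), (7,23), (9,15), (10,17), (14,0), (16,1), (19,6)}

|M| = 9 (so the lex-smallest maximum matching has 9 edges)
process left vertices in ascending order; for each, take the smallest-labelled available neighbour that still permits 9 edges overall, or leave it unmatched if none does
lex-smallest matching: {2-8, 4-12, 5-13, 7-23, 9-15, 10-17, 14-0, 16-1, 19-6}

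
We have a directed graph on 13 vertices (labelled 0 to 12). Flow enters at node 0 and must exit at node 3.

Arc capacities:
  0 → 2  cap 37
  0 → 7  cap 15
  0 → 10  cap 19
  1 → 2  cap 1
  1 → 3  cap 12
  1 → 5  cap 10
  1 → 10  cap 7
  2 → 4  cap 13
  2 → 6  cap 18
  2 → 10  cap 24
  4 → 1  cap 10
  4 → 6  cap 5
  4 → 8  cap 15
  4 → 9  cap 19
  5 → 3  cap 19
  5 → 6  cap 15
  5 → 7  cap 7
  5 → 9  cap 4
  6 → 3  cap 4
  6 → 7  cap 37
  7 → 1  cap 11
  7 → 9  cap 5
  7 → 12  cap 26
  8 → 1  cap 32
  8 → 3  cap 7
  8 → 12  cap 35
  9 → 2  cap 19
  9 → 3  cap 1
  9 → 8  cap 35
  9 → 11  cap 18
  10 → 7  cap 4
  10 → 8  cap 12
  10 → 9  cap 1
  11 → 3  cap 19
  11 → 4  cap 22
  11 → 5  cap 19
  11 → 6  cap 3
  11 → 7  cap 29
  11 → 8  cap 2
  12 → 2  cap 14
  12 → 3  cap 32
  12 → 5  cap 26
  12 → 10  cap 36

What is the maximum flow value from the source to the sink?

augment #1: 0→2→6→3 bottleneck 4, total now 4
augment #2: 0→7→1→3 bottleneck 11, total now 15
augment #3: 0→7→9→3 bottleneck 1, total now 16
augment #4: 0→7→12→3 bottleneck 3, total now 19
augment #5: 0→10→8→3 bottleneck 7, total now 26
augment #6: 0→2→4→1→3 bottleneck 1, total now 27
augment #7: 0→10→7→12→3 bottleneck 4, total now 31
augment #8: 0→10→8→12→3 bottleneck 5, total now 36
augment #9: 0→10→9→11→3 bottleneck 1, total now 37
augment #10: 0→2→4→1→5→3 bottleneck 9, total now 46
augment #11: 0→2→4→8→12→3 bottleneck 3, total now 49
augment #12: 0→2→6→7→12→3 bottleneck 14, total now 63

Maximum flow value: 63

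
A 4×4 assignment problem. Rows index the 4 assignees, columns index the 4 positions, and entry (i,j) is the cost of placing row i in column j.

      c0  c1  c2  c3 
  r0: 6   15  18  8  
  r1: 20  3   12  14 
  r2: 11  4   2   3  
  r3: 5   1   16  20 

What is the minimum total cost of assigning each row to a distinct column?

Minimum assignment cost: 18

optimal assignment: row0→col3 (cost 8), row1→col1 (cost 3), row2→col2 (cost 2), row3→col0 (cost 5)
total = 8 + 3 + 2 + 5 = 18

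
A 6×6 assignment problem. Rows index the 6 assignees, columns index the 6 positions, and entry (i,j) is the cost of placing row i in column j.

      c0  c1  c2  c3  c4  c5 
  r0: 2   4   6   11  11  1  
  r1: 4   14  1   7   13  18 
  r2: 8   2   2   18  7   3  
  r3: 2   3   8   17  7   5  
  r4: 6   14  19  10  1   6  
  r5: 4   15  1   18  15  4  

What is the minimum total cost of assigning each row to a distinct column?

optimal assignment: row0→col5 (cost 1), row1→col3 (cost 7), row2→col1 (cost 2), row3→col0 (cost 2), row4→col4 (cost 1), row5→col2 (cost 1)
total = 1 + 7 + 2 + 2 + 1 + 1 = 14

Minimum assignment cost: 14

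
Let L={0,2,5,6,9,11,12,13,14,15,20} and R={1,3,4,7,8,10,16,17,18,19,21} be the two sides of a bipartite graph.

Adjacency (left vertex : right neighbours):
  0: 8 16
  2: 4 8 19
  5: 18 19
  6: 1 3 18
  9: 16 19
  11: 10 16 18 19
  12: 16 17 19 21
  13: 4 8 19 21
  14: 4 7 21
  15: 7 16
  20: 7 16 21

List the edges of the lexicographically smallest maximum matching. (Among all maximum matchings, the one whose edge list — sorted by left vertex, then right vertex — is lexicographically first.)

Lex-smallest maximum matching: {(0,8), (2,4), (5,18), (6,1), (9,16), (11,10), (12,17), (13,19), (14,7), (20,21)}

|M| = 10 (so the lex-smallest maximum matching has 10 edges)
process left vertices in ascending order; for each, take the smallest-labelled available neighbour that still permits 10 edges overall, or leave it unmatched if none does
lex-smallest matching: {0-8, 2-4, 5-18, 6-1, 9-16, 11-10, 12-17, 13-19, 14-7, 20-21}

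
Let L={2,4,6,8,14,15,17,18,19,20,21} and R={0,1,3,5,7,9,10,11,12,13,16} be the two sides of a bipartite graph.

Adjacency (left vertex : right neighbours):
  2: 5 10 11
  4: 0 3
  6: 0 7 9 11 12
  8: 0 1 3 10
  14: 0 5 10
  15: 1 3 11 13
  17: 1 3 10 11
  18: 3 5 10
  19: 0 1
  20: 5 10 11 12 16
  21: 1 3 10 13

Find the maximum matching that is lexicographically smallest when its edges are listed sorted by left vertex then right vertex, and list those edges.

Lex-smallest maximum matching: {(2,5), (4,0), (6,7), (8,1), (14,10), (15,3), (17,11), (20,12), (21,13)}

|M| = 9 (so the lex-smallest maximum matching has 9 edges)
process left vertices in ascending order; for each, take the smallest-labelled available neighbour that still permits 9 edges overall, or leave it unmatched if none does
lex-smallest matching: {2-5, 4-0, 6-7, 8-1, 14-10, 15-3, 17-11, 20-12, 21-13}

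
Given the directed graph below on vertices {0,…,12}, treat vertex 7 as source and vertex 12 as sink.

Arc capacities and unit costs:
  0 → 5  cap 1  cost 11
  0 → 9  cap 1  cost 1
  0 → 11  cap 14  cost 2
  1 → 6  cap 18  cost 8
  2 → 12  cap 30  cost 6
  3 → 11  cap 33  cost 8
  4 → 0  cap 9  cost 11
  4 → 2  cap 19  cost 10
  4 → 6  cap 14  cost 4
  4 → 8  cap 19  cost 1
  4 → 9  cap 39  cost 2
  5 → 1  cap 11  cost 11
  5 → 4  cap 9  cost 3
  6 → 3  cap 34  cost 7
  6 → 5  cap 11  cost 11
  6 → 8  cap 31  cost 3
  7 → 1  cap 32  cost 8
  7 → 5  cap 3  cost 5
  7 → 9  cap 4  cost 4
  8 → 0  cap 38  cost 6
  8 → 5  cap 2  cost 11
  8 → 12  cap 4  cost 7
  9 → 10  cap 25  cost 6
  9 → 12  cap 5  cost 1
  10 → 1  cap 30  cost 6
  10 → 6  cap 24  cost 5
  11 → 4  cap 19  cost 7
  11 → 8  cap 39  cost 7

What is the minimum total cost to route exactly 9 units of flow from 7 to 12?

Minimum cost for 9 units: 115

shortest-cost path #1: 7→9→12 push 4 @ unit cost 5 (adds 20)
shortest-cost path #2: 7→5→4→9→12 push 1 @ unit cost 11 (adds 11)
shortest-cost path #3: 7→5→4→8→12 push 2 @ unit cost 16 (adds 32)
shortest-cost path #4: 7→1→6→8→12 push 2 @ unit cost 26 (adds 52)
total cost = 115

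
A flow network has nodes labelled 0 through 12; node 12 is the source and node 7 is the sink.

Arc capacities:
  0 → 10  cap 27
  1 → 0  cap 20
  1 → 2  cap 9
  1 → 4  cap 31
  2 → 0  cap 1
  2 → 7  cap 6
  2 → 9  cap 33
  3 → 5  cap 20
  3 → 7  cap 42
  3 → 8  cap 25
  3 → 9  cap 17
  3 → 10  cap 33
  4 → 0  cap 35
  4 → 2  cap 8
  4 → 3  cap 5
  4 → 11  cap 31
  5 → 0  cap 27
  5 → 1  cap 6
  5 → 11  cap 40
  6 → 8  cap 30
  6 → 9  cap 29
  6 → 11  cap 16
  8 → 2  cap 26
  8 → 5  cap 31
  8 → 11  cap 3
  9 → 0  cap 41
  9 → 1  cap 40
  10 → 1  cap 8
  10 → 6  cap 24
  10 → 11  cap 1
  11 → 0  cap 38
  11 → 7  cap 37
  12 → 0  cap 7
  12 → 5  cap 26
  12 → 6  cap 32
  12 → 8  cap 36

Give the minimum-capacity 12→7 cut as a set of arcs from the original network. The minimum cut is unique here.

augment #1: 12→5→11→7 push 26
augment #2: 12→6→11→7 push 11
augment #3: 12→8→2→7 push 6
augment #4: 12→0→10→1→4→3→7 push 5
max flow = 48; residual-reachable set from 12 gives S-side
cut edges (S→T): {(2,7), (4,3), (11,7)} total cap 48

Min-cut arcs: {(2,7), (4,3), (11,7)} (total capacity 48)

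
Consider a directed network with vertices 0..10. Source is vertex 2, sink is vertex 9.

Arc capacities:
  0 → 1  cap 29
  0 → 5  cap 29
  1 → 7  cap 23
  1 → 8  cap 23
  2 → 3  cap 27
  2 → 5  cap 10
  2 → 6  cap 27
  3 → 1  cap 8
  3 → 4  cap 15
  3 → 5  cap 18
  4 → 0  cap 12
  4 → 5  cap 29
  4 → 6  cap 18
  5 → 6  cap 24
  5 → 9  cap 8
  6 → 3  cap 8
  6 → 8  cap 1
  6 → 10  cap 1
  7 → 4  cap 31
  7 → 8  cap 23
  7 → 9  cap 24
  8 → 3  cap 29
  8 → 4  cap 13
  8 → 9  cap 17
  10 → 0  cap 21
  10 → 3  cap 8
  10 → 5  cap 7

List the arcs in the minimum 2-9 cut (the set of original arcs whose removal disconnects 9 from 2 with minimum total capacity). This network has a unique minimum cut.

augment #1: 2→5→9 push 8
augment #2: 2→6→8→9 push 1
augment #3: 2→3→1→7→9 push 8
augment #4: 2→3→4→0→1→7→9 push 12
augment #5: 2→6→10→0→1→7→9 push 1
max flow = 30; residual-reachable set from 2 gives S-side
cut edges (S→T): {(3,1), (4,0), (5,9), (6,8), (6,10)} total cap 30

Min-cut arcs: {(3,1), (4,0), (5,9), (6,8), (6,10)} (total capacity 30)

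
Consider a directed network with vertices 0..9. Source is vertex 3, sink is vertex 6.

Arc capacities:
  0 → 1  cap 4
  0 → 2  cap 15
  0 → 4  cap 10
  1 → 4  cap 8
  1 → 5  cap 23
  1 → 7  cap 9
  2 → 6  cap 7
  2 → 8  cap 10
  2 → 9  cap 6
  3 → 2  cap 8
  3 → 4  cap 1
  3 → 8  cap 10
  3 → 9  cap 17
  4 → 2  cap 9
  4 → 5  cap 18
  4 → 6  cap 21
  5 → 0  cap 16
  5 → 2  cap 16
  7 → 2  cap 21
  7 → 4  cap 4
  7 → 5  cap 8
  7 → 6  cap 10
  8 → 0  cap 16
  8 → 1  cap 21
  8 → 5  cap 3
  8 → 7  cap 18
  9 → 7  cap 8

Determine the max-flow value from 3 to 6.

augment #1: 3→2→6 bottleneck 7, total now 7
augment #2: 3→4→6 bottleneck 1, total now 8
augment #3: 3→8→7→6 bottleneck 10, total now 18
augment #4: 3→9→7→4→6 bottleneck 4, total now 22
augment #5: 3→2→8→0→4→6 bottleneck 1, total now 23
augment #6: 3→9→7→5→0→4→6 bottleneck 4, total now 27

Maximum flow value: 27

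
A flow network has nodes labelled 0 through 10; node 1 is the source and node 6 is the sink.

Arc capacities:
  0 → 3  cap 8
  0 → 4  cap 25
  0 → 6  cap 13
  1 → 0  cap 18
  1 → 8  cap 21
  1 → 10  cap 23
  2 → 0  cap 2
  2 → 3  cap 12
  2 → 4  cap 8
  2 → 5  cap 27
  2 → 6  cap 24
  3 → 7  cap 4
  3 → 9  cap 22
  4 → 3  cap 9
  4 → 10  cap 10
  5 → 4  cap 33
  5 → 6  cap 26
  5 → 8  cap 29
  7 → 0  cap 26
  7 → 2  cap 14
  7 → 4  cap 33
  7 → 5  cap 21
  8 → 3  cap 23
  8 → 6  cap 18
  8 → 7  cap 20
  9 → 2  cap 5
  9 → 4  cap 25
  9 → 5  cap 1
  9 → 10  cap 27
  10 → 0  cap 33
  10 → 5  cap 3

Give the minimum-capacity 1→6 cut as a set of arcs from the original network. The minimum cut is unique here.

Min-cut arcs: {(0,6), (1,8), (3,7), (9,2), (9,5), (10,5)} (total capacity 47)

augment #1: 1→0→6 push 13
augment #2: 1→8→6 push 18
augment #3: 1→10→5→6 push 3
augment #4: 1→8→7→2→6 push 3
augment #5: 1→0→3→7→2→6 push 4
augment #6: 1→0→3→9→2→6 push 1
augment #7: 1→10→0→3→9→2→6 push 3
augment #8: 1→10→0→4→3→9→2→6 push 1
augment #9: 1→10→0→4→3→9→5→6 push 1
max flow = 47; residual-reachable set from 1 gives S-side
cut edges (S→T): {(0,6), (1,8), (3,7), (9,2), (9,5), (10,5)} total cap 47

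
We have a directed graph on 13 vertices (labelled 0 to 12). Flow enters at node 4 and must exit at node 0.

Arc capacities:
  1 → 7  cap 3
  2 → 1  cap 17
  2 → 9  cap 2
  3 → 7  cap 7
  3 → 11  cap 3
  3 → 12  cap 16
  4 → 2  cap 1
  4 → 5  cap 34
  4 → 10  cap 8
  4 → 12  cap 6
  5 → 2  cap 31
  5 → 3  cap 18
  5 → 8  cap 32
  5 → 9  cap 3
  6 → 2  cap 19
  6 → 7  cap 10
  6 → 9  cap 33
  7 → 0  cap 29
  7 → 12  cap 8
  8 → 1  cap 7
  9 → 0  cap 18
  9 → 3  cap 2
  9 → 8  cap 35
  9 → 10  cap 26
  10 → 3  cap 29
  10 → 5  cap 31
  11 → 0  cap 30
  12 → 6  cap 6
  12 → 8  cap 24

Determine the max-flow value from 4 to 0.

augment #1: 4→2→9→0 bottleneck 1, total now 1
augment #2: 4→5→9→0 bottleneck 3, total now 4
augment #3: 4→5→2→9→0 bottleneck 1, total now 5
augment #4: 4→5→3→7→0 bottleneck 7, total now 12
augment #5: 4→5→3→11→0 bottleneck 3, total now 15
augment #6: 4→12→6→7→0 bottleneck 6, total now 21
augment #7: 4→5→2→1→7→0 bottleneck 3, total now 24

Maximum flow value: 24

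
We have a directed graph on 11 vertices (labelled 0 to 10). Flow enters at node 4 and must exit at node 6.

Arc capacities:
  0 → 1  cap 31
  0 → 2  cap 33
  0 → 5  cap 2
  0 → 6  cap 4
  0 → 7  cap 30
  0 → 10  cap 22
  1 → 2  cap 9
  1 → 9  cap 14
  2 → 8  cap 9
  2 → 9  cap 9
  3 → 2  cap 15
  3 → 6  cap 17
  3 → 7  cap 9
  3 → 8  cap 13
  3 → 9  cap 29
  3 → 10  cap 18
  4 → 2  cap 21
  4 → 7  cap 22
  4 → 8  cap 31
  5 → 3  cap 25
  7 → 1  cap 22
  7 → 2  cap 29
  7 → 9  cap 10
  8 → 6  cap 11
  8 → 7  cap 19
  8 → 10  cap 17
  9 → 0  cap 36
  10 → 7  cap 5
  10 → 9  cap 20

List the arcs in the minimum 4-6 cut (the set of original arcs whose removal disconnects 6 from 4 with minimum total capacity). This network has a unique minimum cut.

augment #1: 4→8→6 push 11
augment #2: 4→2→9→0→6 push 4
augment #3: 4→2→9→0→5→3→6 push 2
max flow = 17; residual-reachable set from 4 gives S-side
cut edges (S→T): {(0,5), (0,6), (8,6)} total cap 17

Min-cut arcs: {(0,5), (0,6), (8,6)} (total capacity 17)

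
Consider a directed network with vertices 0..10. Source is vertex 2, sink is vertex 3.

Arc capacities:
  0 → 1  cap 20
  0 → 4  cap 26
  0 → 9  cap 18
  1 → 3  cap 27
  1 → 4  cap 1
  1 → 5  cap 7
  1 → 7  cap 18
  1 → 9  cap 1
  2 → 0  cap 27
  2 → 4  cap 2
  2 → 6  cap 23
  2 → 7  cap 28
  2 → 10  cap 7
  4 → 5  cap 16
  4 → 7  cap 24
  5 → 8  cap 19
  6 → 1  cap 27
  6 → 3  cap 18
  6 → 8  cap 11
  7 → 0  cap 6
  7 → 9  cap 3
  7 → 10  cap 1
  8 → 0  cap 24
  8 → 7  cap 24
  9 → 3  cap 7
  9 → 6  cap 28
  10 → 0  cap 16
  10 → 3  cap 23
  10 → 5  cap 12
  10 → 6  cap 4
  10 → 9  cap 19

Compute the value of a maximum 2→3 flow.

augment #1: 2→6→3 bottleneck 18, total now 18
augment #2: 2→10→3 bottleneck 7, total now 25
augment #3: 2→0→1→3 bottleneck 20, total now 45
augment #4: 2→0→9→3 bottleneck 7, total now 52
augment #5: 2→6→1→3 bottleneck 5, total now 57
augment #6: 2→7→10→3 bottleneck 1, total now 58
augment #7: 2→7→9→6→1→3 bottleneck 2, total now 60

Maximum flow value: 60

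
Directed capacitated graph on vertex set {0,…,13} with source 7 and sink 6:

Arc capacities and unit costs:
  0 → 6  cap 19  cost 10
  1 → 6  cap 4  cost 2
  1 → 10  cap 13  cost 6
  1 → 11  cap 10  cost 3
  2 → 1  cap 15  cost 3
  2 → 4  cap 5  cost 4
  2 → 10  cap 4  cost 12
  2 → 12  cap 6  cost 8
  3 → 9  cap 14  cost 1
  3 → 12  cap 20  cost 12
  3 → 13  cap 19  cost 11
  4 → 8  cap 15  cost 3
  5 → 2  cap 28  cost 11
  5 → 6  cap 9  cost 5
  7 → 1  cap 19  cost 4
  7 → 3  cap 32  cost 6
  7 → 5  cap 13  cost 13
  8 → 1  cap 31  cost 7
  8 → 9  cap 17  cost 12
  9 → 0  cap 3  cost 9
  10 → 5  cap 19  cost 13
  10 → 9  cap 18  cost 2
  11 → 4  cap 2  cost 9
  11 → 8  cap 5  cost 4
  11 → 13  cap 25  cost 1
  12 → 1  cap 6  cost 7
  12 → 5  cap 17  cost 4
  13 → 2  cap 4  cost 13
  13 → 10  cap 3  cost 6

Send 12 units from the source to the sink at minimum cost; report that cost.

shortest-cost path #1: 7→1→6 push 4 @ unit cost 6 (adds 24)
shortest-cost path #2: 7→5→6 push 8 @ unit cost 18 (adds 144)
total cost = 168

Minimum cost for 12 units: 168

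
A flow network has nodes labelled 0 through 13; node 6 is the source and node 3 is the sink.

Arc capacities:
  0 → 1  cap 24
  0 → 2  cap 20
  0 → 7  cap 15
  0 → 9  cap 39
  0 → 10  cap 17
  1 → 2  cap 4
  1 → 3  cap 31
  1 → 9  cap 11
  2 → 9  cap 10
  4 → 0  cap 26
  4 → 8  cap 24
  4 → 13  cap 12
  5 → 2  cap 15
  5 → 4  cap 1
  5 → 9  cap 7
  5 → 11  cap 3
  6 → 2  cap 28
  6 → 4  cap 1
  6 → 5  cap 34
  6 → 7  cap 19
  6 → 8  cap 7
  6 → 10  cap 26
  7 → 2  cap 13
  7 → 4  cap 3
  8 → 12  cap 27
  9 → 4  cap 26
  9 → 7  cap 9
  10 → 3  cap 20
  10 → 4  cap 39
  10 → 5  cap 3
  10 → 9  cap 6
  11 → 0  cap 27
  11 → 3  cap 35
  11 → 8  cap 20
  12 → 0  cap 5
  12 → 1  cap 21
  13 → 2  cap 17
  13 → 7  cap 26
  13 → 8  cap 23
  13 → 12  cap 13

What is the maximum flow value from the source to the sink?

augment #1: 6→10→3 bottleneck 20, total now 20
augment #2: 6→5→11→3 bottleneck 3, total now 23
augment #3: 6→4→0→1→3 bottleneck 1, total now 24
augment #4: 6→8→12→1→3 bottleneck 7, total now 31
augment #5: 6→5→4→0→1→3 bottleneck 1, total now 32
augment #6: 6→7→4→0→1→3 bottleneck 3, total now 35
augment #7: 6→10→4→0→1→3 bottleneck 6, total now 41
augment #8: 6→2→9→4→0→1→3 bottleneck 10, total now 51
augment #9: 6→5→9→4→0→1→3 bottleneck 3, total now 54

Maximum flow value: 54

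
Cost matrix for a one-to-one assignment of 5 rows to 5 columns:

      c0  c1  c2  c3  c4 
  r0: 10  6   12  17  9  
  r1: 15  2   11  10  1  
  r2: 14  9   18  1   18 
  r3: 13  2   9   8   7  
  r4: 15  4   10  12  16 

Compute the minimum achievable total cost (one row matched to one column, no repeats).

Minimum assignment cost: 24

optimal assignment: row0→col0 (cost 10), row1→col4 (cost 1), row2→col3 (cost 1), row3→col1 (cost 2), row4→col2 (cost 10)
total = 10 + 1 + 1 + 2 + 10 = 24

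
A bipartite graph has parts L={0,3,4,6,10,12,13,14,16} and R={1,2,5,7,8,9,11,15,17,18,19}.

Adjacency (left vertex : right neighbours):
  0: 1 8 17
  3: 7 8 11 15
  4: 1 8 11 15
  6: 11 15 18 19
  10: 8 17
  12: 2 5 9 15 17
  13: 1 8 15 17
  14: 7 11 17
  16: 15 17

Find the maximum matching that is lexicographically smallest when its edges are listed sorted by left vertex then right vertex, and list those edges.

Lex-smallest maximum matching: {(0,1), (3,7), (4,8), (6,18), (10,17), (12,2), (13,15), (14,11)}

|M| = 8 (so the lex-smallest maximum matching has 8 edges)
process left vertices in ascending order; for each, take the smallest-labelled available neighbour that still permits 8 edges overall, or leave it unmatched if none does
lex-smallest matching: {0-1, 3-7, 4-8, 6-18, 10-17, 12-2, 13-15, 14-11}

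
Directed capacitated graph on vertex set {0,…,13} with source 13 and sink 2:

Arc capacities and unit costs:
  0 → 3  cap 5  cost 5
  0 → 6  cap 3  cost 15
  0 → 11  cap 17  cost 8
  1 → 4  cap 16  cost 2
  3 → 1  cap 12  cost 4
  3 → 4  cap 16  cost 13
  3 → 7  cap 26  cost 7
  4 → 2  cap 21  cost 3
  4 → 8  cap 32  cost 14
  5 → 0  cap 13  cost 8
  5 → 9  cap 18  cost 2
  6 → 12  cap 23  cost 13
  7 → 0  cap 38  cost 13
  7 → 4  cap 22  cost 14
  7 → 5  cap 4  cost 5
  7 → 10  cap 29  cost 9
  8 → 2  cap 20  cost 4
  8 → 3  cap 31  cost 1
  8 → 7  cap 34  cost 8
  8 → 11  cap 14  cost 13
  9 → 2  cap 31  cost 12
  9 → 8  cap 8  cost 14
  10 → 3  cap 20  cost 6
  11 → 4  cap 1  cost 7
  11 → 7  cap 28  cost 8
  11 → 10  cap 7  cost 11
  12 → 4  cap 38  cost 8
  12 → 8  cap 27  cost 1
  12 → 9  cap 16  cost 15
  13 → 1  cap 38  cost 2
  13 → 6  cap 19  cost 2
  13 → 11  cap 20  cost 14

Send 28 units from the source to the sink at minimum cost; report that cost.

shortest-cost path #1: 13→1→4→2 push 16 @ unit cost 7 (adds 112)
shortest-cost path #2: 13→6→12→8→2 push 12 @ unit cost 20 (adds 240)
total cost = 352

Minimum cost for 28 units: 352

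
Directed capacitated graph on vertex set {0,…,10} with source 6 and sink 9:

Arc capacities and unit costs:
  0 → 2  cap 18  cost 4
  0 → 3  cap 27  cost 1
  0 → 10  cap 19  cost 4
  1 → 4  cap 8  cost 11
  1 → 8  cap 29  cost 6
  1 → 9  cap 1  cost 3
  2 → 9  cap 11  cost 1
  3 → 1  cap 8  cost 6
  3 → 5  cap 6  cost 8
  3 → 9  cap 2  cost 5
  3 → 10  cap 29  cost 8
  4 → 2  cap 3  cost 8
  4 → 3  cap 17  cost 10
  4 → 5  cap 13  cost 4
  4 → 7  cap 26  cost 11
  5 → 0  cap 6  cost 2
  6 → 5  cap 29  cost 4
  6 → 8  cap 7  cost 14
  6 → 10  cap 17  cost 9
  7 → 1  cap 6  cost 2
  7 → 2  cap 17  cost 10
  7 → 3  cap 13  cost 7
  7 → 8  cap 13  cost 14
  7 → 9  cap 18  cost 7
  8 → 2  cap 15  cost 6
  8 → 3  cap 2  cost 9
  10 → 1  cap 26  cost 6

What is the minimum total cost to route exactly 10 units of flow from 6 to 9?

shortest-cost path #1: 6→5→0→2→9 push 6 @ unit cost 11 (adds 66)
shortest-cost path #2: 6→10→1→9 push 1 @ unit cost 18 (adds 18)
shortest-cost path #3: 6→8→2→9 push 3 @ unit cost 21 (adds 63)
total cost = 147

Minimum cost for 10 units: 147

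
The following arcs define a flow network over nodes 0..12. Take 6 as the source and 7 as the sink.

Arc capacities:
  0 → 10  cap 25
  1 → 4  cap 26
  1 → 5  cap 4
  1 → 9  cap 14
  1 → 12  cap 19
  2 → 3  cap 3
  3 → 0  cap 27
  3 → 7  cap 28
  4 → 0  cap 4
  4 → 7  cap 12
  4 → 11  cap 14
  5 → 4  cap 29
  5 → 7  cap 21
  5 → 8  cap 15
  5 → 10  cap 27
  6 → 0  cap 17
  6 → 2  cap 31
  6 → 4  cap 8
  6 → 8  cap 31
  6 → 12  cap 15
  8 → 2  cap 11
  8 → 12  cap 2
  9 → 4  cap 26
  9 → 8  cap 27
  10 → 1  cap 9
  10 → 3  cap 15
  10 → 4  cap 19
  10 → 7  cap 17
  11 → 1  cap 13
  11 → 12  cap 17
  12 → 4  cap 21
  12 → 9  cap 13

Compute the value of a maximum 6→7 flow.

augment #1: 6→4→7 bottleneck 8, total now 8
augment #2: 6→0→10→7 bottleneck 17, total now 25
augment #3: 6→2→3→7 bottleneck 3, total now 28
augment #4: 6→12→4→7 bottleneck 4, total now 32
augment #5: 6→12→4→0→10→3→7 bottleneck 4, total now 36
augment #6: 6→12→4→11→1→5→7 bottleneck 4, total now 40

Maximum flow value: 40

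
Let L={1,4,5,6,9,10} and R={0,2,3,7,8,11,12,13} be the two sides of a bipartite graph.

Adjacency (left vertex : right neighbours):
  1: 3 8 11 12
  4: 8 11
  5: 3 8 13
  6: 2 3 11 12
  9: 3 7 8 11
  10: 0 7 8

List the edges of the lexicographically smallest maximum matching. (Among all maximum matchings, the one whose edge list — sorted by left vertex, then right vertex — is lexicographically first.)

|M| = 6 (so the lex-smallest maximum matching has 6 edges)
process left vertices in ascending order; for each, take the smallest-labelled available neighbour that still permits 6 edges overall, or leave it unmatched if none does
lex-smallest matching: {1-3, 4-8, 5-13, 6-2, 9-7, 10-0}

Lex-smallest maximum matching: {(1,3), (4,8), (5,13), (6,2), (9,7), (10,0)}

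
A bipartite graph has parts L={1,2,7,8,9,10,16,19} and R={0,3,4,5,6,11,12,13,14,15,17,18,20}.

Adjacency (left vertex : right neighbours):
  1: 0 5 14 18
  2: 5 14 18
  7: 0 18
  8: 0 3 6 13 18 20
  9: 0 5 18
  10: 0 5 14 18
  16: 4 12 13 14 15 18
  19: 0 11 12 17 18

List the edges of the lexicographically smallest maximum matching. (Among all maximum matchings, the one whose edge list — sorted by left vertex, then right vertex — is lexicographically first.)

Lex-smallest maximum matching: {(1,0), (2,5), (7,18), (8,3), (10,14), (16,4), (19,11)}

|M| = 7 (so the lex-smallest maximum matching has 7 edges)
process left vertices in ascending order; for each, take the smallest-labelled available neighbour that still permits 7 edges overall, or leave it unmatched if none does
lex-smallest matching: {1-0, 2-5, 7-18, 8-3, 10-14, 16-4, 19-11}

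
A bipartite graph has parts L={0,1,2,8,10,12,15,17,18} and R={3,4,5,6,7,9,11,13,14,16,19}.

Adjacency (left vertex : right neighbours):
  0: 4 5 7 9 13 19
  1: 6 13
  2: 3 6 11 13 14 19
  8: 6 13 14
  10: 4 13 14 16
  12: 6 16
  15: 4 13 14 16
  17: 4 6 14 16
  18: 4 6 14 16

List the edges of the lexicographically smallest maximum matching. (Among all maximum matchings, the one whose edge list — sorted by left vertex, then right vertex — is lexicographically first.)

|M| = 7 (so the lex-smallest maximum matching has 7 edges)
process left vertices in ascending order; for each, take the smallest-labelled available neighbour that still permits 7 edges overall, or leave it unmatched if none does
lex-smallest matching: {0-5, 1-6, 2-3, 8-13, 10-4, 12-16, 15-14}

Lex-smallest maximum matching: {(0,5), (1,6), (2,3), (8,13), (10,4), (12,16), (15,14)}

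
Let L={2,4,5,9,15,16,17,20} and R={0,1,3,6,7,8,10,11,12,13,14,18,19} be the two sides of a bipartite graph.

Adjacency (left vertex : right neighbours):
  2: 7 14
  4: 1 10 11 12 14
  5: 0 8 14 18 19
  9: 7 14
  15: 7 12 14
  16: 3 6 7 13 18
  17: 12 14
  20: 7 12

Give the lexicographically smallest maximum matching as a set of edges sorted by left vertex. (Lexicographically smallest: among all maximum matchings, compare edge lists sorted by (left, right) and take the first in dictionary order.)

|M| = 6 (so the lex-smallest maximum matching has 6 edges)
process left vertices in ascending order; for each, take the smallest-labelled available neighbour that still permits 6 edges overall, or leave it unmatched if none does
lex-smallest matching: {2-7, 4-1, 5-0, 9-14, 15-12, 16-3}

Lex-smallest maximum matching: {(2,7), (4,1), (5,0), (9,14), (15,12), (16,3)}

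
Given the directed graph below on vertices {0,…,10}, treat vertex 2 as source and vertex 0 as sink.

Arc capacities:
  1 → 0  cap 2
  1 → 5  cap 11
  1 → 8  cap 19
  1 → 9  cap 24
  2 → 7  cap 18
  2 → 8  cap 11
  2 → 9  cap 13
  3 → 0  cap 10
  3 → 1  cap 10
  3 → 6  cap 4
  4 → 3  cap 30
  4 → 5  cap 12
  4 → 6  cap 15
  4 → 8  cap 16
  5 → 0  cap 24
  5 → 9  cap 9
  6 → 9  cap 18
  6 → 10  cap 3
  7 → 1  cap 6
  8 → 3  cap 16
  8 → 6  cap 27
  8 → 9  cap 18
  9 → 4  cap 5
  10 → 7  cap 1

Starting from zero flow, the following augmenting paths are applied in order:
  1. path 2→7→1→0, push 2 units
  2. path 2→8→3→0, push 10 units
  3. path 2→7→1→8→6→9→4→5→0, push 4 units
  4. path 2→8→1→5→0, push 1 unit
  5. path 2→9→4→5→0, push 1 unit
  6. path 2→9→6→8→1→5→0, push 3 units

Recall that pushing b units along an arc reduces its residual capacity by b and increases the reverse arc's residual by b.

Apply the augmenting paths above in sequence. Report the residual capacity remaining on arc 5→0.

after path 1 (2→7→1→0, push 2): res(5,0)=24
after path 2 (2→8→3→0, push 10): res(5,0)=24
after path 3 (2→7→1→8→6→9→4→5→0, push 4): res(5,0)=20
after path 4 (2→8→1→5→0, push 1): res(5,0)=19
after path 5 (2→9→4→5→0, push 1): res(5,0)=18
after path 6 (2→9→6→8→1→5→0, push 3): res(5,0)=15

Residual capacity of (5,0): 15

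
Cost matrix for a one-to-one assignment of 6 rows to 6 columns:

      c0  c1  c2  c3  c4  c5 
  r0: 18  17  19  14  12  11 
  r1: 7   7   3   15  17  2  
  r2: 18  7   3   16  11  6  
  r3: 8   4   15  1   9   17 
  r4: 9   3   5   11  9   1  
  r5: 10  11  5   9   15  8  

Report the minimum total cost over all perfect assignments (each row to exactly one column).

optimal assignment: row0→col4 (cost 12), row1→col5 (cost 2), row2→col2 (cost 3), row3→col3 (cost 1), row4→col1 (cost 3), row5→col0 (cost 10)
total = 12 + 2 + 3 + 1 + 3 + 10 = 31

Minimum assignment cost: 31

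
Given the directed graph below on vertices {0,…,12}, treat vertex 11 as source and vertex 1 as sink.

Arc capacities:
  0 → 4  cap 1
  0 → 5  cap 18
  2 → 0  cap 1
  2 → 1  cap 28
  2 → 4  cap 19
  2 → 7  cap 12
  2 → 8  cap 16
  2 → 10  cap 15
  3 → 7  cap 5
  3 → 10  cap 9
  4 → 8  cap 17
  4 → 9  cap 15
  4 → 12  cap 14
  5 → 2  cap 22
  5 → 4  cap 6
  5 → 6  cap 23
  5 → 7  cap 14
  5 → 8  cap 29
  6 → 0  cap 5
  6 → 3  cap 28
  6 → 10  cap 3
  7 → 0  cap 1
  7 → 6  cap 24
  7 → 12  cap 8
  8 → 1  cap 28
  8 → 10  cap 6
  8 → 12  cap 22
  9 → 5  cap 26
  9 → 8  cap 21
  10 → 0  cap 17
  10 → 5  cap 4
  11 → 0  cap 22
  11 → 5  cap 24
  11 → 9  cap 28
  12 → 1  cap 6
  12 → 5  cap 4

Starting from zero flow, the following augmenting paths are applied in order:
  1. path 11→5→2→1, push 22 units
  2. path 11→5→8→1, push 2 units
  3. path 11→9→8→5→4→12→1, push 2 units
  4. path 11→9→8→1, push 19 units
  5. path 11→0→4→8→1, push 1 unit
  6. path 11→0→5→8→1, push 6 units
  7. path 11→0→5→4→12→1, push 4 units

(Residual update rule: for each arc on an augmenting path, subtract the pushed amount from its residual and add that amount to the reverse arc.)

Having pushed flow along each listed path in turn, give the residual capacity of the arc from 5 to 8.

Residual capacity of (5,8): 23

after path 1 (11→5→2→1, push 22): res(5,8)=29
after path 2 (11→5→8→1, push 2): res(5,8)=27
after path 3 (11→9→8→5→4→12→1, push 2): res(5,8)=29
after path 4 (11→9→8→1, push 19): res(5,8)=29
after path 5 (11→0→4→8→1, push 1): res(5,8)=29
after path 6 (11→0→5→8→1, push 6): res(5,8)=23
after path 7 (11→0→5→4→12→1, push 4): res(5,8)=23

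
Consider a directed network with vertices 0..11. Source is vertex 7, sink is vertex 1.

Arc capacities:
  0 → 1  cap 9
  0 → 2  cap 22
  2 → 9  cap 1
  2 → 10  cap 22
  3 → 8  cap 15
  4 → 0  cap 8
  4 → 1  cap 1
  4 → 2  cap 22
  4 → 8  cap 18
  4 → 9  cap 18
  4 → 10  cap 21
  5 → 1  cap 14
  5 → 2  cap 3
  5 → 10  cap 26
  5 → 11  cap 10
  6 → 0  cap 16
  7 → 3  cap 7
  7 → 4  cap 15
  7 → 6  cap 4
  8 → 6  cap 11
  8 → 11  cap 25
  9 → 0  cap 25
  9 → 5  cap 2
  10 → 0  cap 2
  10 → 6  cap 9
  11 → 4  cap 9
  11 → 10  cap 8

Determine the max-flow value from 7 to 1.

Maximum flow value: 12

augment #1: 7→4→1 bottleneck 1, total now 1
augment #2: 7→4→0→1 bottleneck 8, total now 9
augment #3: 7→6→0→1 bottleneck 1, total now 10
augment #4: 7→4→9→5→1 bottleneck 2, total now 12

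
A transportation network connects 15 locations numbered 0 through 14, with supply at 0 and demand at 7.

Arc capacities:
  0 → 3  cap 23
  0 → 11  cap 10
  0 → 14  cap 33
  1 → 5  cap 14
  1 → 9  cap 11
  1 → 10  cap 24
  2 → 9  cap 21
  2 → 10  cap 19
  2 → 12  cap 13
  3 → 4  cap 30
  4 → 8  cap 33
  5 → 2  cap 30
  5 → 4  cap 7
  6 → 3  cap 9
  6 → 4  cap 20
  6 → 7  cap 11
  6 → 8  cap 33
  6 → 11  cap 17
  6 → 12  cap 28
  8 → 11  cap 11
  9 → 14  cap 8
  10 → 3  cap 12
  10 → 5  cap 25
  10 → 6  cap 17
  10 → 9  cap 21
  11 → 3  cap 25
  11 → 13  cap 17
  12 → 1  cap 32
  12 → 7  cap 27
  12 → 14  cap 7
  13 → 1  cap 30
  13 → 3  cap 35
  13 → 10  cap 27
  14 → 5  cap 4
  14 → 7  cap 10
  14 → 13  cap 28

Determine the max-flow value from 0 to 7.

augment #1: 0→14→7 bottleneck 10, total now 10
augment #2: 0→11→13→10→6→7 bottleneck 10, total now 20
augment #3: 0→14→5→2→12→7 bottleneck 4, total now 24
augment #4: 0→14→13→10→6→7 bottleneck 1, total now 25
augment #5: 0→14→13→10→6→12→7 bottleneck 6, total now 31
augment #6: 0→14→13→1→5→2→12→7 bottleneck 9, total now 40

Maximum flow value: 40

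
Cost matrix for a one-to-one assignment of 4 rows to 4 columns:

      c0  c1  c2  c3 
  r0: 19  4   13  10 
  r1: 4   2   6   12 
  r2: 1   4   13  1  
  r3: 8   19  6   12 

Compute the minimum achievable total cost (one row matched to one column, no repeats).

optimal assignment: row0→col1 (cost 4), row1→col0 (cost 4), row2→col3 (cost 1), row3→col2 (cost 6)
total = 4 + 4 + 1 + 6 = 15

Minimum assignment cost: 15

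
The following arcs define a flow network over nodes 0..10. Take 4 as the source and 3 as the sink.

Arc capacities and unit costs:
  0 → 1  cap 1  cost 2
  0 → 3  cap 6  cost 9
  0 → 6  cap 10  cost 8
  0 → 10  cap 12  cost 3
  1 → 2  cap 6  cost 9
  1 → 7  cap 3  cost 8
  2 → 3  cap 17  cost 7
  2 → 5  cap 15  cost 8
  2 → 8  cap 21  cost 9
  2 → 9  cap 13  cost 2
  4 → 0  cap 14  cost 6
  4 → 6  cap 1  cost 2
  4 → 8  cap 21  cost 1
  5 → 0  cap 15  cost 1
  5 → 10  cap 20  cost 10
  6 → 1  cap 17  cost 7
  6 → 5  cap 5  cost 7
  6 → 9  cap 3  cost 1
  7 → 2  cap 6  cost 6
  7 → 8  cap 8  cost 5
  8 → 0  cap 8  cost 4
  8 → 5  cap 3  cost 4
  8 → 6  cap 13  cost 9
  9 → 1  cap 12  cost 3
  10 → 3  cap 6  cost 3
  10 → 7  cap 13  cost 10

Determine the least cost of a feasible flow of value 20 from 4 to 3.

shortest-cost path #1: 4→8→0→10→3 push 6 @ unit cost 11 (adds 66)
shortest-cost path #2: 4→8→0→3 push 2 @ unit cost 14 (adds 28)
shortest-cost path #3: 4→0→3 push 4 @ unit cost 15 (adds 60)
shortest-cost path #4: 4→6→9→1→2→3 push 1 @ unit cost 22 (adds 22)
shortest-cost path #5: 4→0→1→2→3 push 1 @ unit cost 24 (adds 24)
shortest-cost path #6: 4→8→6→9→1→2→3 push 2 @ unit cost 30 (adds 60)
shortest-cost path #7: 4→0→10→7→2→3 push 4 @ unit cost 32 (adds 128)
total cost = 388

Minimum cost for 20 units: 388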